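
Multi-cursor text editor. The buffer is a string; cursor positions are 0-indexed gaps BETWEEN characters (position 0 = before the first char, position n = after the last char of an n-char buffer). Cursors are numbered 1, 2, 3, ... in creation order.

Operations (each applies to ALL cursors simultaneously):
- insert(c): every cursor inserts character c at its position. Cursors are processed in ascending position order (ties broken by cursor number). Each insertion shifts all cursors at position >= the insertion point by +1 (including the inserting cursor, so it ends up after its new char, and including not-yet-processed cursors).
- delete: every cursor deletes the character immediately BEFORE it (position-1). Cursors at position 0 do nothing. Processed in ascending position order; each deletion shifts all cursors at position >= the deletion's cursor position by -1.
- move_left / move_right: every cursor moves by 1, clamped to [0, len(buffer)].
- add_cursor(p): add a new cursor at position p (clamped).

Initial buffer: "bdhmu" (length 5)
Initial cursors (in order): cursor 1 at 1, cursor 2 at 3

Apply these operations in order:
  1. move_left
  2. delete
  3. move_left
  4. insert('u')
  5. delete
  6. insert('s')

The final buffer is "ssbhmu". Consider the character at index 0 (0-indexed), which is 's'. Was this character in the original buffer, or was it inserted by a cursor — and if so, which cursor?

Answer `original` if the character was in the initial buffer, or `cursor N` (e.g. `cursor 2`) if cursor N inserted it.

Answer: cursor 1

Derivation:
After op 1 (move_left): buffer="bdhmu" (len 5), cursors c1@0 c2@2, authorship .....
After op 2 (delete): buffer="bhmu" (len 4), cursors c1@0 c2@1, authorship ....
After op 3 (move_left): buffer="bhmu" (len 4), cursors c1@0 c2@0, authorship ....
After op 4 (insert('u')): buffer="uubhmu" (len 6), cursors c1@2 c2@2, authorship 12....
After op 5 (delete): buffer="bhmu" (len 4), cursors c1@0 c2@0, authorship ....
After op 6 (insert('s')): buffer="ssbhmu" (len 6), cursors c1@2 c2@2, authorship 12....
Authorship (.=original, N=cursor N): 1 2 . . . .
Index 0: author = 1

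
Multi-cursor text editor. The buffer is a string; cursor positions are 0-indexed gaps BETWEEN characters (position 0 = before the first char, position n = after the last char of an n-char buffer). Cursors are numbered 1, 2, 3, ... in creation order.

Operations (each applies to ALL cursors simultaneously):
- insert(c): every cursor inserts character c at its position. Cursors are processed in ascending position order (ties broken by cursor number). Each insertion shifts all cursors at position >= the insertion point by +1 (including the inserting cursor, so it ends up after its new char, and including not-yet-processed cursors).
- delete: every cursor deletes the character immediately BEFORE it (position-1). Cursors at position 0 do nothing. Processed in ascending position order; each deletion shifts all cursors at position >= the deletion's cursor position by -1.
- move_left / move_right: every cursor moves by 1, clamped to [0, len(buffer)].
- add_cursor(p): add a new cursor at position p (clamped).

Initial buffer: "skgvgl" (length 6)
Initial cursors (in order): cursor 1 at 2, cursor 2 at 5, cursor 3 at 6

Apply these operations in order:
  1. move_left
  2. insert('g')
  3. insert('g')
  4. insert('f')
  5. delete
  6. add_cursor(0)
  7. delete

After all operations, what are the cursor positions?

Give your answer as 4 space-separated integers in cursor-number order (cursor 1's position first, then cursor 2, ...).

Answer: 2 6 8 0

Derivation:
After op 1 (move_left): buffer="skgvgl" (len 6), cursors c1@1 c2@4 c3@5, authorship ......
After op 2 (insert('g')): buffer="sgkgvgggl" (len 9), cursors c1@2 c2@6 c3@8, authorship .1...2.3.
After op 3 (insert('g')): buffer="sggkgvgggggl" (len 12), cursors c1@3 c2@8 c3@11, authorship .11...22.33.
After op 4 (insert('f')): buffer="sggfkgvggfgggfl" (len 15), cursors c1@4 c2@10 c3@14, authorship .111...222.333.
After op 5 (delete): buffer="sggkgvgggggl" (len 12), cursors c1@3 c2@8 c3@11, authorship .11...22.33.
After op 6 (add_cursor(0)): buffer="sggkgvgggggl" (len 12), cursors c4@0 c1@3 c2@8 c3@11, authorship .11...22.33.
After op 7 (delete): buffer="sgkgvgggl" (len 9), cursors c4@0 c1@2 c2@6 c3@8, authorship .1...2.3.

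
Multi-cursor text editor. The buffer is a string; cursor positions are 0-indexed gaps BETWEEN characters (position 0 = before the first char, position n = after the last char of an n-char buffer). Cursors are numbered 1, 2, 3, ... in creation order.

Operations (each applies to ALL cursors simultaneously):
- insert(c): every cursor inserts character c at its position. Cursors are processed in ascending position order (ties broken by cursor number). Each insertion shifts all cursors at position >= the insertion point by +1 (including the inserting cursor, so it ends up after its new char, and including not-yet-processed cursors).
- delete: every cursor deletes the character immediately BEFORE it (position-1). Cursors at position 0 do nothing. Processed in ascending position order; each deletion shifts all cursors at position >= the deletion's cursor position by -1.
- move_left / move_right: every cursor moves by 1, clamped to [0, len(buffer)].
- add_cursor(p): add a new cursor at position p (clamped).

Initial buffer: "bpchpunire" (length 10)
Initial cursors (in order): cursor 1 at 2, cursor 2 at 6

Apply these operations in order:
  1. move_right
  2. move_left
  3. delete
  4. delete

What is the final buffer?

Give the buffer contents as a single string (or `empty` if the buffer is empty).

After op 1 (move_right): buffer="bpchpunire" (len 10), cursors c1@3 c2@7, authorship ..........
After op 2 (move_left): buffer="bpchpunire" (len 10), cursors c1@2 c2@6, authorship ..........
After op 3 (delete): buffer="bchpnire" (len 8), cursors c1@1 c2@4, authorship ........
After op 4 (delete): buffer="chnire" (len 6), cursors c1@0 c2@2, authorship ......

Answer: chnire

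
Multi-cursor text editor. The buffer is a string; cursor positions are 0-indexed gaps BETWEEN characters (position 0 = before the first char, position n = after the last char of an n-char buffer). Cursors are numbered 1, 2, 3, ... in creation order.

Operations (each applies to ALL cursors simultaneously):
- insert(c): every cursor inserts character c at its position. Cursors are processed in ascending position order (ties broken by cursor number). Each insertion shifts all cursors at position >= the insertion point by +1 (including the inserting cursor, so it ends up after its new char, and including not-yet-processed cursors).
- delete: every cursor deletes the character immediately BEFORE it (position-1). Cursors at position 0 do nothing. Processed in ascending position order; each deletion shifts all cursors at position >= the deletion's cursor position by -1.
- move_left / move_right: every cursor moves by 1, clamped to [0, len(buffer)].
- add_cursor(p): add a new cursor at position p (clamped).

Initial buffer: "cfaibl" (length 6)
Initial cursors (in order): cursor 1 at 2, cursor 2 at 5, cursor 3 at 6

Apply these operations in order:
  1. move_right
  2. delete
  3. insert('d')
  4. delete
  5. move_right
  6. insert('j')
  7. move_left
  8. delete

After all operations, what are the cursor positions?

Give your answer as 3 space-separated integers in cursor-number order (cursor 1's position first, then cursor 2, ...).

Answer: 2 2 2

Derivation:
After op 1 (move_right): buffer="cfaibl" (len 6), cursors c1@3 c2@6 c3@6, authorship ......
After op 2 (delete): buffer="cfi" (len 3), cursors c1@2 c2@3 c3@3, authorship ...
After op 3 (insert('d')): buffer="cfdidd" (len 6), cursors c1@3 c2@6 c3@6, authorship ..1.23
After op 4 (delete): buffer="cfi" (len 3), cursors c1@2 c2@3 c3@3, authorship ...
After op 5 (move_right): buffer="cfi" (len 3), cursors c1@3 c2@3 c3@3, authorship ...
After op 6 (insert('j')): buffer="cfijjj" (len 6), cursors c1@6 c2@6 c3@6, authorship ...123
After op 7 (move_left): buffer="cfijjj" (len 6), cursors c1@5 c2@5 c3@5, authorship ...123
After op 8 (delete): buffer="cfj" (len 3), cursors c1@2 c2@2 c3@2, authorship ..3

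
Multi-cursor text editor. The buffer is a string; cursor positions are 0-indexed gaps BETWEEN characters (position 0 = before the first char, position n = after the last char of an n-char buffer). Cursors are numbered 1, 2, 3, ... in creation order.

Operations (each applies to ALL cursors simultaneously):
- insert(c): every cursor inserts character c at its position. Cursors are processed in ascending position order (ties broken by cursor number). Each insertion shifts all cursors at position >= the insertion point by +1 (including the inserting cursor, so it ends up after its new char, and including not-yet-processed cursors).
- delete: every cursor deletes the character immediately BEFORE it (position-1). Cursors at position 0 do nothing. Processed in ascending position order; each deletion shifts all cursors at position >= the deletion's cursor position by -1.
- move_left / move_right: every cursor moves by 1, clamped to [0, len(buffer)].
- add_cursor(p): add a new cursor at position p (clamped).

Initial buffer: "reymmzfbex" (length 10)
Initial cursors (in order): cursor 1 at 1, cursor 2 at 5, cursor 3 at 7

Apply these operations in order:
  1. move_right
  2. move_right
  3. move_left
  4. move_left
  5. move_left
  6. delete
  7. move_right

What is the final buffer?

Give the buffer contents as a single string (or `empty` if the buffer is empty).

After op 1 (move_right): buffer="reymmzfbex" (len 10), cursors c1@2 c2@6 c3@8, authorship ..........
After op 2 (move_right): buffer="reymmzfbex" (len 10), cursors c1@3 c2@7 c3@9, authorship ..........
After op 3 (move_left): buffer="reymmzfbex" (len 10), cursors c1@2 c2@6 c3@8, authorship ..........
After op 4 (move_left): buffer="reymmzfbex" (len 10), cursors c1@1 c2@5 c3@7, authorship ..........
After op 5 (move_left): buffer="reymmzfbex" (len 10), cursors c1@0 c2@4 c3@6, authorship ..........
After op 6 (delete): buffer="reymfbex" (len 8), cursors c1@0 c2@3 c3@4, authorship ........
After op 7 (move_right): buffer="reymfbex" (len 8), cursors c1@1 c2@4 c3@5, authorship ........

Answer: reymfbex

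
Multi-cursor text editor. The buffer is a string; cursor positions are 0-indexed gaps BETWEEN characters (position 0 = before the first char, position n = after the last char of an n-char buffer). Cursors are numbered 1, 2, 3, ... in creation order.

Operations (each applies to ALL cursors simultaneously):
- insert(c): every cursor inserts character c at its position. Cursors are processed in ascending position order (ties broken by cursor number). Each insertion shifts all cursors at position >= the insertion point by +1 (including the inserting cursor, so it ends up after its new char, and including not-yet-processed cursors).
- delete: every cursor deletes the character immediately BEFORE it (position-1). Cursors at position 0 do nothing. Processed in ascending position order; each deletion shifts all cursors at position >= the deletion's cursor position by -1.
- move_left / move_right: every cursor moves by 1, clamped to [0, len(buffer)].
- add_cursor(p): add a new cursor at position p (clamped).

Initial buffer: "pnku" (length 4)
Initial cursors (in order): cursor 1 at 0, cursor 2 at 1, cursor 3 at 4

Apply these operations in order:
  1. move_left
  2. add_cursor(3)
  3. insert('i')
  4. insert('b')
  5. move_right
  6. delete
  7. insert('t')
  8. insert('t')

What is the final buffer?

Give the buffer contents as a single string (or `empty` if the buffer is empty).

After op 1 (move_left): buffer="pnku" (len 4), cursors c1@0 c2@0 c3@3, authorship ....
After op 2 (add_cursor(3)): buffer="pnku" (len 4), cursors c1@0 c2@0 c3@3 c4@3, authorship ....
After op 3 (insert('i')): buffer="iipnkiiu" (len 8), cursors c1@2 c2@2 c3@7 c4@7, authorship 12...34.
After op 4 (insert('b')): buffer="iibbpnkiibbu" (len 12), cursors c1@4 c2@4 c3@11 c4@11, authorship 1212...3434.
After op 5 (move_right): buffer="iibbpnkiibbu" (len 12), cursors c1@5 c2@5 c3@12 c4@12, authorship 1212...3434.
After op 6 (delete): buffer="iibnkiib" (len 8), cursors c1@3 c2@3 c3@8 c4@8, authorship 121..343
After op 7 (insert('t')): buffer="iibttnkiibtt" (len 12), cursors c1@5 c2@5 c3@12 c4@12, authorship 12112..34334
After op 8 (insert('t')): buffer="iibttttnkiibtttt" (len 16), cursors c1@7 c2@7 c3@16 c4@16, authorship 1211212..3433434

Answer: iibttttnkiibtttt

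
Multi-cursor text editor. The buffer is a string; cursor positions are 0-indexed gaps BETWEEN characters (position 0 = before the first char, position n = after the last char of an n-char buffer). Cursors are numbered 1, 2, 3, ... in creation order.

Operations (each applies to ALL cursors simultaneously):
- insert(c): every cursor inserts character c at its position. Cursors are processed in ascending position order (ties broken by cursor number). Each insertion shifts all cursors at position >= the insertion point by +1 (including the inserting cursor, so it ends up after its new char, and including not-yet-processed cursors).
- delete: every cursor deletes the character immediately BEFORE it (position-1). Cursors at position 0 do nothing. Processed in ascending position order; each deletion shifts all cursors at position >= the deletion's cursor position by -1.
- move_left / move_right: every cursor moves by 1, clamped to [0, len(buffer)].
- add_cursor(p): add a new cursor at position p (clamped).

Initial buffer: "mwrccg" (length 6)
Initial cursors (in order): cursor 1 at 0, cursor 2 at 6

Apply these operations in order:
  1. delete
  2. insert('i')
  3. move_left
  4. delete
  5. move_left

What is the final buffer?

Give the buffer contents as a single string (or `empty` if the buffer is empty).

Answer: imwrci

Derivation:
After op 1 (delete): buffer="mwrcc" (len 5), cursors c1@0 c2@5, authorship .....
After op 2 (insert('i')): buffer="imwrcci" (len 7), cursors c1@1 c2@7, authorship 1.....2
After op 3 (move_left): buffer="imwrcci" (len 7), cursors c1@0 c2@6, authorship 1.....2
After op 4 (delete): buffer="imwrci" (len 6), cursors c1@0 c2@5, authorship 1....2
After op 5 (move_left): buffer="imwrci" (len 6), cursors c1@0 c2@4, authorship 1....2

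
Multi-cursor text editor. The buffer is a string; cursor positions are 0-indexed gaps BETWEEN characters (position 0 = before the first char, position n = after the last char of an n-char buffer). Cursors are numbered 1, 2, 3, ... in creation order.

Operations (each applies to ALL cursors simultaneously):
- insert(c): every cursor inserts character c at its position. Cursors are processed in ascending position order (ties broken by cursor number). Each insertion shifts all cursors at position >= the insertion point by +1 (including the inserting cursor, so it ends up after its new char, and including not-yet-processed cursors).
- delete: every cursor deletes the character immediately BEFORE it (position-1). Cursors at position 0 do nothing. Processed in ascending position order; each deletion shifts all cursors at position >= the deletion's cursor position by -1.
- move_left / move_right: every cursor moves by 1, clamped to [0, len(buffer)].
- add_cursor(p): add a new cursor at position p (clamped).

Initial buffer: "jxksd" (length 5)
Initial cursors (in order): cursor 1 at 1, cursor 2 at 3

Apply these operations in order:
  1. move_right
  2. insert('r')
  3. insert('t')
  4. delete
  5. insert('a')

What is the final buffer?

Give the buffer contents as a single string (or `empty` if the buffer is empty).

After op 1 (move_right): buffer="jxksd" (len 5), cursors c1@2 c2@4, authorship .....
After op 2 (insert('r')): buffer="jxrksrd" (len 7), cursors c1@3 c2@6, authorship ..1..2.
After op 3 (insert('t')): buffer="jxrtksrtd" (len 9), cursors c1@4 c2@8, authorship ..11..22.
After op 4 (delete): buffer="jxrksrd" (len 7), cursors c1@3 c2@6, authorship ..1..2.
After op 5 (insert('a')): buffer="jxraksrad" (len 9), cursors c1@4 c2@8, authorship ..11..22.

Answer: jxraksrad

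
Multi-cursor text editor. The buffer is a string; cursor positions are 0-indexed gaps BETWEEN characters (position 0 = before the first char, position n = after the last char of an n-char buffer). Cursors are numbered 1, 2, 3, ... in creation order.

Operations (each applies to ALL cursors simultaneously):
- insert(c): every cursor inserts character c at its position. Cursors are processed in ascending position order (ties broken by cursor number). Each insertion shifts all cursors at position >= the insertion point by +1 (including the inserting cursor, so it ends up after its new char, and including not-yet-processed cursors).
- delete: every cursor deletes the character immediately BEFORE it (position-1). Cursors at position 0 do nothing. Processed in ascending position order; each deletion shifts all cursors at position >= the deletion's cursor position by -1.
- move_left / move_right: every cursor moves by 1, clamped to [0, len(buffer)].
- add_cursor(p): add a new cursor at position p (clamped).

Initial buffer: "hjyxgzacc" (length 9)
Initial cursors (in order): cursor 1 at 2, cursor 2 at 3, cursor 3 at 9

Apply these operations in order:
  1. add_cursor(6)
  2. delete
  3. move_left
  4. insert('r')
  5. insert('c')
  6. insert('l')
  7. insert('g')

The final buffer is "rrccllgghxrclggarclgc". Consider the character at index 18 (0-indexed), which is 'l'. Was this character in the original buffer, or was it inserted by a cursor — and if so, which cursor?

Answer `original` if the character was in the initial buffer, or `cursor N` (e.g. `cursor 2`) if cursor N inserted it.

After op 1 (add_cursor(6)): buffer="hjyxgzacc" (len 9), cursors c1@2 c2@3 c4@6 c3@9, authorship .........
After op 2 (delete): buffer="hxgac" (len 5), cursors c1@1 c2@1 c4@3 c3@5, authorship .....
After op 3 (move_left): buffer="hxgac" (len 5), cursors c1@0 c2@0 c4@2 c3@4, authorship .....
After op 4 (insert('r')): buffer="rrhxrgarc" (len 9), cursors c1@2 c2@2 c4@5 c3@8, authorship 12..4..3.
After op 5 (insert('c')): buffer="rrcchxrcgarcc" (len 13), cursors c1@4 c2@4 c4@8 c3@12, authorship 1212..44..33.
After op 6 (insert('l')): buffer="rrccllhxrclgarclc" (len 17), cursors c1@6 c2@6 c4@11 c3@16, authorship 121212..444..333.
After op 7 (insert('g')): buffer="rrccllgghxrclggarclgc" (len 21), cursors c1@8 c2@8 c4@14 c3@20, authorship 12121212..4444..3333.
Authorship (.=original, N=cursor N): 1 2 1 2 1 2 1 2 . . 4 4 4 4 . . 3 3 3 3 .
Index 18: author = 3

Answer: cursor 3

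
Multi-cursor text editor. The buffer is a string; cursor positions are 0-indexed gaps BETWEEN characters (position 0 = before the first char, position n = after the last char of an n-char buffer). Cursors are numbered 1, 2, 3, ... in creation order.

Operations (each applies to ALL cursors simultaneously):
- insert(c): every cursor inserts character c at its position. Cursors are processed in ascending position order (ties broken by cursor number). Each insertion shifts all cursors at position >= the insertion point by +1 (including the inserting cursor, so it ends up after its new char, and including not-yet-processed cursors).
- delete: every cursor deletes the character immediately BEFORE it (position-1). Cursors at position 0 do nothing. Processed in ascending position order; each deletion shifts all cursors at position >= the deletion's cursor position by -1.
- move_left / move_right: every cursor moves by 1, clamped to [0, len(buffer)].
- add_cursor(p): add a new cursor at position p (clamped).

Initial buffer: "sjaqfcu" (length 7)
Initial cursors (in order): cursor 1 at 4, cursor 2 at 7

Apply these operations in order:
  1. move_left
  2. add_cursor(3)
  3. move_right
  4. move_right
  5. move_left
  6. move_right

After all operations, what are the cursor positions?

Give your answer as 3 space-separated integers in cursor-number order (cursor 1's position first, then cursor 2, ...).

Answer: 5 7 5

Derivation:
After op 1 (move_left): buffer="sjaqfcu" (len 7), cursors c1@3 c2@6, authorship .......
After op 2 (add_cursor(3)): buffer="sjaqfcu" (len 7), cursors c1@3 c3@3 c2@6, authorship .......
After op 3 (move_right): buffer="sjaqfcu" (len 7), cursors c1@4 c3@4 c2@7, authorship .......
After op 4 (move_right): buffer="sjaqfcu" (len 7), cursors c1@5 c3@5 c2@7, authorship .......
After op 5 (move_left): buffer="sjaqfcu" (len 7), cursors c1@4 c3@4 c2@6, authorship .......
After op 6 (move_right): buffer="sjaqfcu" (len 7), cursors c1@5 c3@5 c2@7, authorship .......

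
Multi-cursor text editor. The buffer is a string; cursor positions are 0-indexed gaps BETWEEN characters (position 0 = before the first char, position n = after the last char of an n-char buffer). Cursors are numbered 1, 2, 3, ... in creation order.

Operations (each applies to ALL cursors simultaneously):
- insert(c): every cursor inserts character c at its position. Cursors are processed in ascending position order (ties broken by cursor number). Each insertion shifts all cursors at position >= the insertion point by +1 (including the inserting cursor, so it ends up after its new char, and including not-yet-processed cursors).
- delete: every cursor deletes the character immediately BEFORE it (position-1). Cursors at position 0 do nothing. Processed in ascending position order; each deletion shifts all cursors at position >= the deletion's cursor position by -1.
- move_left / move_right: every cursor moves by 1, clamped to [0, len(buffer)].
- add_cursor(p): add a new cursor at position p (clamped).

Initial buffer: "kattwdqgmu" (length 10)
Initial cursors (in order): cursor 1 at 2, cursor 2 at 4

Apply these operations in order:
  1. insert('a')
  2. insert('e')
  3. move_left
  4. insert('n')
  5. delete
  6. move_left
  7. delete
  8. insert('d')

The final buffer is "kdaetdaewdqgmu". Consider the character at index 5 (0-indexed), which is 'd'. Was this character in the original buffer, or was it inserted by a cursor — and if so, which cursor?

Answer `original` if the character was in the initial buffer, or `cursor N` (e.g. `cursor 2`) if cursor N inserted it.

Answer: cursor 2

Derivation:
After op 1 (insert('a')): buffer="kaattawdqgmu" (len 12), cursors c1@3 c2@6, authorship ..1..2......
After op 2 (insert('e')): buffer="kaaettaewdqgmu" (len 14), cursors c1@4 c2@8, authorship ..11..22......
After op 3 (move_left): buffer="kaaettaewdqgmu" (len 14), cursors c1@3 c2@7, authorship ..11..22......
After op 4 (insert('n')): buffer="kaanettanewdqgmu" (len 16), cursors c1@4 c2@9, authorship ..111..222......
After op 5 (delete): buffer="kaaettaewdqgmu" (len 14), cursors c1@3 c2@7, authorship ..11..22......
After op 6 (move_left): buffer="kaaettaewdqgmu" (len 14), cursors c1@2 c2@6, authorship ..11..22......
After op 7 (delete): buffer="kaetaewdqgmu" (len 12), cursors c1@1 c2@4, authorship .11.22......
After op 8 (insert('d')): buffer="kdaetdaewdqgmu" (len 14), cursors c1@2 c2@6, authorship .111.222......
Authorship (.=original, N=cursor N): . 1 1 1 . 2 2 2 . . . . . .
Index 5: author = 2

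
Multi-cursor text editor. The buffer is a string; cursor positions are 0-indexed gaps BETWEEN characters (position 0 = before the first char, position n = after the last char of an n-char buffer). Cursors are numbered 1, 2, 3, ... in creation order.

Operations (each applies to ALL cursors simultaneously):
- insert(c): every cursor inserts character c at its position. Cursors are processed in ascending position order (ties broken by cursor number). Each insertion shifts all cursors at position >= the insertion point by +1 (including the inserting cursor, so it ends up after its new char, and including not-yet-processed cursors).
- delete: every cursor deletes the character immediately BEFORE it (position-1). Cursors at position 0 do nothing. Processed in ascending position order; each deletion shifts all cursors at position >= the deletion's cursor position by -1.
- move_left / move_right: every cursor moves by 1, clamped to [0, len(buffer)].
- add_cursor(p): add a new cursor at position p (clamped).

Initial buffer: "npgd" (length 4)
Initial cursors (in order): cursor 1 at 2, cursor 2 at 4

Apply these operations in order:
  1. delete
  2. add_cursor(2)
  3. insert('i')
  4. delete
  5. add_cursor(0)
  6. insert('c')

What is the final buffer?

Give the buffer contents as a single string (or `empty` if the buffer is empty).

After op 1 (delete): buffer="ng" (len 2), cursors c1@1 c2@2, authorship ..
After op 2 (add_cursor(2)): buffer="ng" (len 2), cursors c1@1 c2@2 c3@2, authorship ..
After op 3 (insert('i')): buffer="nigii" (len 5), cursors c1@2 c2@5 c3@5, authorship .1.23
After op 4 (delete): buffer="ng" (len 2), cursors c1@1 c2@2 c3@2, authorship ..
After op 5 (add_cursor(0)): buffer="ng" (len 2), cursors c4@0 c1@1 c2@2 c3@2, authorship ..
After op 6 (insert('c')): buffer="cncgcc" (len 6), cursors c4@1 c1@3 c2@6 c3@6, authorship 4.1.23

Answer: cncgcc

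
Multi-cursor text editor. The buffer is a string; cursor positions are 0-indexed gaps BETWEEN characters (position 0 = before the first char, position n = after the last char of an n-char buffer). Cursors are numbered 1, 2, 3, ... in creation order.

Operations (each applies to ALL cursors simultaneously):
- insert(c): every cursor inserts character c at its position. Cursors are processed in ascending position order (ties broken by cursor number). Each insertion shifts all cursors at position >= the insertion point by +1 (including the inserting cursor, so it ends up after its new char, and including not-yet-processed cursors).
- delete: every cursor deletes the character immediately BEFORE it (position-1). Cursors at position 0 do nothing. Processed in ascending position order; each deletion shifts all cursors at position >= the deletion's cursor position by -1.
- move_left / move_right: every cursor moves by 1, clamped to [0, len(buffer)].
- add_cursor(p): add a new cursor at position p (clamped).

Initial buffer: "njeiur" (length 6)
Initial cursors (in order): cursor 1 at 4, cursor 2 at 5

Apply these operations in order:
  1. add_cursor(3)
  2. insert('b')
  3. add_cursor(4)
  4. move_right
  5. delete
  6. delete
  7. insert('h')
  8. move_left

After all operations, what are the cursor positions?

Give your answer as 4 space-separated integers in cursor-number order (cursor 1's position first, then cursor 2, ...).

After op 1 (add_cursor(3)): buffer="njeiur" (len 6), cursors c3@3 c1@4 c2@5, authorship ......
After op 2 (insert('b')): buffer="njebibubr" (len 9), cursors c3@4 c1@6 c2@8, authorship ...3.1.2.
After op 3 (add_cursor(4)): buffer="njebibubr" (len 9), cursors c3@4 c4@4 c1@6 c2@8, authorship ...3.1.2.
After op 4 (move_right): buffer="njebibubr" (len 9), cursors c3@5 c4@5 c1@7 c2@9, authorship ...3.1.2.
After op 5 (delete): buffer="njebb" (len 5), cursors c3@3 c4@3 c1@4 c2@5, authorship ...12
After op 6 (delete): buffer="n" (len 1), cursors c1@1 c2@1 c3@1 c4@1, authorship .
After op 7 (insert('h')): buffer="nhhhh" (len 5), cursors c1@5 c2@5 c3@5 c4@5, authorship .1234
After op 8 (move_left): buffer="nhhhh" (len 5), cursors c1@4 c2@4 c3@4 c4@4, authorship .1234

Answer: 4 4 4 4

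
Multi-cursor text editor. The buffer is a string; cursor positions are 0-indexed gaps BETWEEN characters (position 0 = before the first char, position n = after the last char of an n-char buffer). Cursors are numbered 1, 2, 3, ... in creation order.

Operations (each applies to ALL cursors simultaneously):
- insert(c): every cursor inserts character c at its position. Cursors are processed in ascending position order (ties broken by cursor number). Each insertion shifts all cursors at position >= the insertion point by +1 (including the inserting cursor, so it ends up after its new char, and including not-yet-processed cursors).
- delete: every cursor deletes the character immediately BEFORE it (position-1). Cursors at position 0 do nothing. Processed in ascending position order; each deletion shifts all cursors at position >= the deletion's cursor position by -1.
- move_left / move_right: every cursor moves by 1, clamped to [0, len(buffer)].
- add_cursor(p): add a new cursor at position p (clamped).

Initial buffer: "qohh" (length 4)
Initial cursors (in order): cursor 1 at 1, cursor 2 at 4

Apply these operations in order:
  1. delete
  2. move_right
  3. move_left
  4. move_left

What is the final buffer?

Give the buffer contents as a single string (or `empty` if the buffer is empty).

After op 1 (delete): buffer="oh" (len 2), cursors c1@0 c2@2, authorship ..
After op 2 (move_right): buffer="oh" (len 2), cursors c1@1 c2@2, authorship ..
After op 3 (move_left): buffer="oh" (len 2), cursors c1@0 c2@1, authorship ..
After op 4 (move_left): buffer="oh" (len 2), cursors c1@0 c2@0, authorship ..

Answer: oh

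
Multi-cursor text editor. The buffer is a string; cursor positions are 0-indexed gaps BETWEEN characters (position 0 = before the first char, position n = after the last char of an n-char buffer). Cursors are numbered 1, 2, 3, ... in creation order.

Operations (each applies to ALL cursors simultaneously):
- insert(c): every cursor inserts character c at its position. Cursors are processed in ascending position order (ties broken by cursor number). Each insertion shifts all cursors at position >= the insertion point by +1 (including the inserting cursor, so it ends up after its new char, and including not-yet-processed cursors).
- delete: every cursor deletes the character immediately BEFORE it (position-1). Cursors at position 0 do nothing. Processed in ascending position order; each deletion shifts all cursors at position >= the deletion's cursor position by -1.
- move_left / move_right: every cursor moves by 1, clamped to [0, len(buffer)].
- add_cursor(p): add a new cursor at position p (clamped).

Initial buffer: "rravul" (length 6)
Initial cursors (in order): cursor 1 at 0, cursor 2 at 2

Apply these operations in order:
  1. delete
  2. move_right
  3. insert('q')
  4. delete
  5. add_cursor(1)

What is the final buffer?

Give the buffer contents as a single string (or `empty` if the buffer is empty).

Answer: ravul

Derivation:
After op 1 (delete): buffer="ravul" (len 5), cursors c1@0 c2@1, authorship .....
After op 2 (move_right): buffer="ravul" (len 5), cursors c1@1 c2@2, authorship .....
After op 3 (insert('q')): buffer="rqaqvul" (len 7), cursors c1@2 c2@4, authorship .1.2...
After op 4 (delete): buffer="ravul" (len 5), cursors c1@1 c2@2, authorship .....
After op 5 (add_cursor(1)): buffer="ravul" (len 5), cursors c1@1 c3@1 c2@2, authorship .....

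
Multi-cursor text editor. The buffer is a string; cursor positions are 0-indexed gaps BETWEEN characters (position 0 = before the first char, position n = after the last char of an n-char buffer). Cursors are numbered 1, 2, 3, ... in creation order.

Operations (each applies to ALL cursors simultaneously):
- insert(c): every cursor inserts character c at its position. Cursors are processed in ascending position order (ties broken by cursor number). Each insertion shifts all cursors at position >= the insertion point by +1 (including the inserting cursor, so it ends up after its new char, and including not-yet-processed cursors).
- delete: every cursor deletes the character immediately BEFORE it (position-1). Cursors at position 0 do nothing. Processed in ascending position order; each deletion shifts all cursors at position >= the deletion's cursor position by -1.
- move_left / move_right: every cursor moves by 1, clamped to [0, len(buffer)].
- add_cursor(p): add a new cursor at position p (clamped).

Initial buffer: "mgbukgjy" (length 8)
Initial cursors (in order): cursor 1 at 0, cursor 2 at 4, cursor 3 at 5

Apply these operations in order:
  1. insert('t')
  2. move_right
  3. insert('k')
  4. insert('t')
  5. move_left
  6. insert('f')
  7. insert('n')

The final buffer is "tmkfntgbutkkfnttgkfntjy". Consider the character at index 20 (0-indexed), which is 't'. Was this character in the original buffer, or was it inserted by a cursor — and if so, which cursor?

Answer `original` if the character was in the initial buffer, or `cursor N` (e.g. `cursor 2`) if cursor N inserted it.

After op 1 (insert('t')): buffer="tmgbutktgjy" (len 11), cursors c1@1 c2@6 c3@8, authorship 1....2.3...
After op 2 (move_right): buffer="tmgbutktgjy" (len 11), cursors c1@2 c2@7 c3@9, authorship 1....2.3...
After op 3 (insert('k')): buffer="tmkgbutkktgkjy" (len 14), cursors c1@3 c2@9 c3@12, authorship 1.1...2.23.3..
After op 4 (insert('t')): buffer="tmktgbutkkttgktjy" (len 17), cursors c1@4 c2@11 c3@15, authorship 1.11...2.223.33..
After op 5 (move_left): buffer="tmktgbutkkttgktjy" (len 17), cursors c1@3 c2@10 c3@14, authorship 1.11...2.223.33..
After op 6 (insert('f')): buffer="tmkftgbutkkfttgkftjy" (len 20), cursors c1@4 c2@12 c3@17, authorship 1.111...2.2223.333..
After op 7 (insert('n')): buffer="tmkfntgbutkkfnttgkfntjy" (len 23), cursors c1@5 c2@14 c3@20, authorship 1.1111...2.22223.3333..
Authorship (.=original, N=cursor N): 1 . 1 1 1 1 . . . 2 . 2 2 2 2 3 . 3 3 3 3 . .
Index 20: author = 3

Answer: cursor 3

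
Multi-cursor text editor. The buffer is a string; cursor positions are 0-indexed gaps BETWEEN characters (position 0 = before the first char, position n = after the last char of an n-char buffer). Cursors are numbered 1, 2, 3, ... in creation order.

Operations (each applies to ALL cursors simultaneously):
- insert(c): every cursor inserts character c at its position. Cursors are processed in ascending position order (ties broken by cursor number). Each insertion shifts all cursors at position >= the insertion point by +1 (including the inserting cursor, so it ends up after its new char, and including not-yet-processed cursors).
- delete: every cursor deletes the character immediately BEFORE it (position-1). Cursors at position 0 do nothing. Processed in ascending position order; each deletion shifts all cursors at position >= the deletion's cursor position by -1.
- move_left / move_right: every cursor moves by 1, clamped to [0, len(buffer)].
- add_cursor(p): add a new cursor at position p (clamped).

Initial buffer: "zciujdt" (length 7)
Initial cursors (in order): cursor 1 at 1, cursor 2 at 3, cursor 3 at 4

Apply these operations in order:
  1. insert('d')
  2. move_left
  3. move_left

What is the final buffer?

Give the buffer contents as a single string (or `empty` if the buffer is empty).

Answer: zdcidudjdt

Derivation:
After op 1 (insert('d')): buffer="zdcidudjdt" (len 10), cursors c1@2 c2@5 c3@7, authorship .1..2.3...
After op 2 (move_left): buffer="zdcidudjdt" (len 10), cursors c1@1 c2@4 c3@6, authorship .1..2.3...
After op 3 (move_left): buffer="zdcidudjdt" (len 10), cursors c1@0 c2@3 c3@5, authorship .1..2.3...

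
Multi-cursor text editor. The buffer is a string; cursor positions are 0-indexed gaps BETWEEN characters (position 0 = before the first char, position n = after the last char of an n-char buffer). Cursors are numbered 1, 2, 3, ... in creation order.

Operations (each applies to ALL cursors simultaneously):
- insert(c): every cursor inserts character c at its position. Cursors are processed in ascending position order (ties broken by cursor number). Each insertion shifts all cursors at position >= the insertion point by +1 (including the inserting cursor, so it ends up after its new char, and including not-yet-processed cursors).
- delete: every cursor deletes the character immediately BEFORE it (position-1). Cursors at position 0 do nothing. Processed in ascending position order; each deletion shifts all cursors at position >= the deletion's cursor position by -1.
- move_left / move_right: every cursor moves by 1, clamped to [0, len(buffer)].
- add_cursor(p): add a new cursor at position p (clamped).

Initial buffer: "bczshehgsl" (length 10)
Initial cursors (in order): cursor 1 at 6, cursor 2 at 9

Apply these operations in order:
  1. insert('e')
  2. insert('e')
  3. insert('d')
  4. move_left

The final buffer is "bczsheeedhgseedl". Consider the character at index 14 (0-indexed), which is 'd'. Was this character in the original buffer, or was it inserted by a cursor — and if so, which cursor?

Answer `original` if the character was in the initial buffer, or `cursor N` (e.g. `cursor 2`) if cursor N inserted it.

Answer: cursor 2

Derivation:
After op 1 (insert('e')): buffer="bczsheehgsel" (len 12), cursors c1@7 c2@11, authorship ......1...2.
After op 2 (insert('e')): buffer="bczsheeehgseel" (len 14), cursors c1@8 c2@13, authorship ......11...22.
After op 3 (insert('d')): buffer="bczsheeedhgseedl" (len 16), cursors c1@9 c2@15, authorship ......111...222.
After op 4 (move_left): buffer="bczsheeedhgseedl" (len 16), cursors c1@8 c2@14, authorship ......111...222.
Authorship (.=original, N=cursor N): . . . . . . 1 1 1 . . . 2 2 2 .
Index 14: author = 2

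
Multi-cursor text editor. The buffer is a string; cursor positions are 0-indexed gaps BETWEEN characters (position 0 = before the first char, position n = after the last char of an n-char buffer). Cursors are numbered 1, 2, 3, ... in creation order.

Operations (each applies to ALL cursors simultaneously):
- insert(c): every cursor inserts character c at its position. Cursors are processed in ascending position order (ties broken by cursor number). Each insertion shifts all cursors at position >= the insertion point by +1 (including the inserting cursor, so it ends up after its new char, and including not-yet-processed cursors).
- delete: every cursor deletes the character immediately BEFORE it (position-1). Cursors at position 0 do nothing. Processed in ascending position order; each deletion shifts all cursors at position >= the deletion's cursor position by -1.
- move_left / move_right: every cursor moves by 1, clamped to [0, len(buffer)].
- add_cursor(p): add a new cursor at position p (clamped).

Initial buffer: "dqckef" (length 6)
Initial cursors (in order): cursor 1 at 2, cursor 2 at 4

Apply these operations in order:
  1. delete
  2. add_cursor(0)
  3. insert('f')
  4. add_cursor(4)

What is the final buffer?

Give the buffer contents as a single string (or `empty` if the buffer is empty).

After op 1 (delete): buffer="dcef" (len 4), cursors c1@1 c2@2, authorship ....
After op 2 (add_cursor(0)): buffer="dcef" (len 4), cursors c3@0 c1@1 c2@2, authorship ....
After op 3 (insert('f')): buffer="fdfcfef" (len 7), cursors c3@1 c1@3 c2@5, authorship 3.1.2..
After op 4 (add_cursor(4)): buffer="fdfcfef" (len 7), cursors c3@1 c1@3 c4@4 c2@5, authorship 3.1.2..

Answer: fdfcfef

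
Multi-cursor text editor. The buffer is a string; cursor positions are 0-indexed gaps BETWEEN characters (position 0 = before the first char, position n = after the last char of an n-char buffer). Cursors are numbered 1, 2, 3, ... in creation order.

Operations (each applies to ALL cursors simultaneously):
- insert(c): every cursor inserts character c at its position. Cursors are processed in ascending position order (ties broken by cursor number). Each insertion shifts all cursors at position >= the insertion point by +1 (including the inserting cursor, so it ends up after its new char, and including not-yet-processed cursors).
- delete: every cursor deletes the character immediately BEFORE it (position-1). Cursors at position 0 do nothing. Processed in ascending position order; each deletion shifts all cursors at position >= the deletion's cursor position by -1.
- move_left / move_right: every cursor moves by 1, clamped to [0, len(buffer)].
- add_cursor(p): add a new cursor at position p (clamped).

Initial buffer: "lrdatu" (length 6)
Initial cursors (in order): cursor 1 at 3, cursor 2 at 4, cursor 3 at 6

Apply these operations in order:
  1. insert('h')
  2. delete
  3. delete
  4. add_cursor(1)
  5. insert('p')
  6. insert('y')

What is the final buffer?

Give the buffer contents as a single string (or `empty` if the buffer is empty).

Answer: lpyrppyytpy

Derivation:
After op 1 (insert('h')): buffer="lrdhahtuh" (len 9), cursors c1@4 c2@6 c3@9, authorship ...1.2..3
After op 2 (delete): buffer="lrdatu" (len 6), cursors c1@3 c2@4 c3@6, authorship ......
After op 3 (delete): buffer="lrt" (len 3), cursors c1@2 c2@2 c3@3, authorship ...
After op 4 (add_cursor(1)): buffer="lrt" (len 3), cursors c4@1 c1@2 c2@2 c3@3, authorship ...
After op 5 (insert('p')): buffer="lprpptp" (len 7), cursors c4@2 c1@5 c2@5 c3@7, authorship .4.12.3
After op 6 (insert('y')): buffer="lpyrppyytpy" (len 11), cursors c4@3 c1@8 c2@8 c3@11, authorship .44.1212.33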